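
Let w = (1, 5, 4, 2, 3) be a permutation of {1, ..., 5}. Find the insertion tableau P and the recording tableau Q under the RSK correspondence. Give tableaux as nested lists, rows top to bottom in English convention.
P = [[1, 2, 3], [4], [5]], Q = [[1, 2, 5], [3], [4]]

Insert each entry of the permutation into P by Schensted row insertion, recording in Q the position of each new cell.

Insert 1: appended to row 1. P = [[1]], Q = [[1]].
Insert 5: appended to row 1. P = [[1, 5]], Q = [[1, 2]].
Insert 4: 4 bumps 5 from row 1; 5 starts row 2. P = [[1, 4], [5]], Q = [[1, 2], [3]].
Insert 2: 2 bumps 4 from row 1; 4 bumps 5 from row 2; 5 starts row 3. P = [[1, 2], [4], [5]], Q = [[1, 2], [3], [4]].
Insert 3: appended to row 1. P = [[1, 2, 3], [4], [5]], Q = [[1, 2, 5], [3], [4]].

So P = [[1, 2, 3], [4], [5]], Q = [[1, 2, 5], [3], [4]].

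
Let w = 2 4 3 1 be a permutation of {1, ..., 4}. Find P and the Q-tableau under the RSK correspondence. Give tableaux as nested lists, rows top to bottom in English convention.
Insert each entry of the permutation into P by Schensted row insertion, recording in Q the position of each new cell.

Insert 2: appended to row 1. P = [[2]].
Insert 4: appended to row 1. P = [[2, 4]].
Insert 3: 3 bumps 4 from row 1; 4 starts row 2. P = [[2, 3], [4]].
Insert 1: 1 bumps 2 from row 1; 2 bumps 4 from row 2; 4 starts row 3. P = [[1, 3], [2], [4]].

So P = [[1, 3], [2], [4]], Q = [[1, 2], [3], [4]].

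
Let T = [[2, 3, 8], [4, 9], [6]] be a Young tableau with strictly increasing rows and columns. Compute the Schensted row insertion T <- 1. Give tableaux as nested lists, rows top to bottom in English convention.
In row 1, 1 replaces 2 (the leftmost entry greater than 1); 2 is bumped to row 2. In row 2, 2 replaces 4 (the leftmost entry greater than 2); 4 is bumped to row 3. In row 3, 4 replaces 6 (the leftmost entry greater than 4); 6 is bumped to row 4. 6 starts a new row 4. The new tableau is [[1, 3, 8], [2, 9], [4], [6]].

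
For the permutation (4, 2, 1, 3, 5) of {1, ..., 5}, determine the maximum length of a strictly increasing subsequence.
3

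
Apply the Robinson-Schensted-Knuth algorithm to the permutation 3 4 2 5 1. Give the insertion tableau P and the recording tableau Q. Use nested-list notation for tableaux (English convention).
P = [[1, 4, 5], [2], [3]], Q = [[1, 2, 4], [3], [5]]

Insert each entry of the permutation into P by Schensted row insertion, recording in Q the position of each new cell.

Insert 3: appended to row 1. P = [[3]].
Insert 4: appended to row 1. P = [[3, 4]].
Insert 2: 2 bumps 3 from row 1; 3 starts row 2. P = [[2, 4], [3]].
Insert 5: appended to row 1. P = [[2, 4, 5], [3]].
Insert 1: 1 bumps 2 from row 1; 2 bumps 3 from row 2; 3 starts row 3. P = [[1, 4, 5], [2], [3]].

So P = [[1, 4, 5], [2], [3]], Q = [[1, 2, 4], [3], [5]].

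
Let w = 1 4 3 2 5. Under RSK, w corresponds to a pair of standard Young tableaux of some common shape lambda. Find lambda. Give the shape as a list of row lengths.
[3, 1, 1]

RSK row insertion gives P = [[1, 2, 5], [3], [4]], which has shape [3, 1, 1].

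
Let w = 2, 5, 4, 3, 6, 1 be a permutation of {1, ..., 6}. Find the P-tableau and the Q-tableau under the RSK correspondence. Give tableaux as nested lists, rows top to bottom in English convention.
Insert each entry of the permutation into P by Schensted row insertion, recording in Q the position of each new cell.

Insert 2: appended to row 1. P = [[2]].
Insert 5: appended to row 1. P = [[2, 5]].
Insert 4: 4 bumps 5 from row 1; 5 starts row 2. P = [[2, 4], [5]].
Insert 3: 3 bumps 4 from row 1; 4 bumps 5 from row 2; 5 starts row 3. P = [[2, 3], [4], [5]].
Insert 6: appended to row 1. P = [[2, 3, 6], [4], [5]].
Insert 1: 1 bumps 2 from row 1; 2 bumps 4 from row 2; 4 bumps 5 from row 3; 5 starts row 4. P = [[1, 3, 6], [2], [4], [5]].

So P = [[1, 3, 6], [2], [4], [5]], Q = [[1, 2, 5], [3], [4], [6]].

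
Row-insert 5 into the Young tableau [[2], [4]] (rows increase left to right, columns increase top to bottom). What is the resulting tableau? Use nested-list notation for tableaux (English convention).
5 is larger than every entry of row 1, so it is appended to row 1. The new tableau is [[2, 5], [4]].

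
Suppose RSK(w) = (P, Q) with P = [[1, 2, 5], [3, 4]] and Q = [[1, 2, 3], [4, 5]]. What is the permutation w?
3 4 5 1 2

Reverse the RSK construction: for i from n down to 1, find the cell of Q containing i, remove the entry at that cell from P, and reverse-bump it up through P; the value ejected from row 1 is w(i).

Step i=5: Q has 5 at row 2, column 2; remove 4 from row 2 of P and reverse-bump: 4 enters row 1 and ejects 2. So w(5) = 2. P is now [[1, 4, 5], [3]].
Step i=4: Q has 4 at row 2, column 1; remove 3 from row 2 of P and reverse-bump: 3 enters row 1 and ejects 1. So w(4) = 1. P is now [[3, 4, 5]].
Step i=3: Q has 3 at row 1, column 3; remove that cell from P, ejecting 5. So w(3) = 5. P is now [[3, 4]].
Step i=2: Q has 2 at row 1, column 2; remove that cell from P, ejecting 4. So w(2) = 4. P is now [[3]].
Step i=1: Q has 1 at row 1, column 1; remove that cell from P, ejecting 3. So w(1) = 3. P is now [].

So w = 3 4 5 1 2.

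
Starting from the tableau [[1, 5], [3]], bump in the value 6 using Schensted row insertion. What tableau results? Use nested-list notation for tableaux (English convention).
6 is larger than every entry of row 1, so it is appended to row 1. The new tableau is [[1, 5, 6], [3]].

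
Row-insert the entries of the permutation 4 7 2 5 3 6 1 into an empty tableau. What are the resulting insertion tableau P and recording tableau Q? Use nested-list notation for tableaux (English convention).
P = [[1, 3, 6], [2, 5], [4], [7]], Q = [[1, 2, 6], [3, 4], [5], [7]]

Insert each entry of the permutation into P by Schensted row insertion, recording in Q the position of each new cell.

Insert 4: appended to row 1. P = [[4]].
Insert 7: appended to row 1. P = [[4, 7]].
Insert 2: 2 bumps 4 from row 1; 4 starts row 2. P = [[2, 7], [4]].
Insert 5: 5 bumps 7 from row 1; 7 appends to row 2. P = [[2, 5], [4, 7]].
Insert 3: 3 bumps 5 from row 1; 5 bumps 7 from row 2; 7 starts row 3. P = [[2, 3], [4, 5], [7]].
Insert 6: appended to row 1. P = [[2, 3, 6], [4, 5], [7]].
Insert 1: 1 bumps 2 from row 1; 2 bumps 4 from row 2; 4 bumps 7 from row 3; 7 starts row 4. P = [[1, 3, 6], [2, 5], [4], [7]].

So P = [[1, 3, 6], [2, 5], [4], [7]], Q = [[1, 2, 6], [3, 4], [5], [7]].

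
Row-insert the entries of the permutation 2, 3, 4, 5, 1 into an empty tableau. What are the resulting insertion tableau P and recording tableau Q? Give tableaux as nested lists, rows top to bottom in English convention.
P = [[1, 3, 4, 5], [2]], Q = [[1, 2, 3, 4], [5]]

Insert each entry of the permutation into P by Schensted row insertion, recording in Q the position of each new cell.

Insert 2: appended to row 1. P = [[2]], Q = [[1]].
Insert 3: appended to row 1. P = [[2, 3]], Q = [[1, 2]].
Insert 4: appended to row 1. P = [[2, 3, 4]], Q = [[1, 2, 3]].
Insert 5: appended to row 1. P = [[2, 3, 4, 5]], Q = [[1, 2, 3, 4]].
Insert 1: 1 bumps 2 from row 1; 2 starts row 2. P = [[1, 3, 4, 5], [2]], Q = [[1, 2, 3, 4], [5]].

So P = [[1, 3, 4, 5], [2]], Q = [[1, 2, 3, 4], [5]].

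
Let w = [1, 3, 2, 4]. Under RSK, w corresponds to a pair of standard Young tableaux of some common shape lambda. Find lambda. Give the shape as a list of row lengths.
RSK row insertion gives P = [[1, 2, 4], [3]], which has shape [3, 1].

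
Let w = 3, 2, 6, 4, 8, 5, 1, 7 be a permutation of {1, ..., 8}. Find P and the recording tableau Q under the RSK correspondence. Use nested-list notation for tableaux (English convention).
Insert each entry of the permutation into P by Schensted row insertion, recording in Q the position of each new cell.

Insert 3: appended to row 1. P = [[3]].
Insert 2: 2 bumps 3 from row 1; 3 starts row 2. P = [[2], [3]].
Insert 6: appended to row 1. P = [[2, 6], [3]].
Insert 4: 4 bumps 6 from row 1; 6 appends to row 2. P = [[2, 4], [3, 6]].
Insert 8: appended to row 1. P = [[2, 4, 8], [3, 6]].
Insert 5: 5 bumps 8 from row 1; 8 appends to row 2. P = [[2, 4, 5], [3, 6, 8]].
Insert 1: 1 bumps 2 from row 1; 2 bumps 3 from row 2; 3 starts row 3. P = [[1, 4, 5], [2, 6, 8], [3]].
Insert 7: appended to row 1. P = [[1, 4, 5, 7], [2, 6, 8], [3]].

So P = [[1, 4, 5, 7], [2, 6, 8], [3]], Q = [[1, 3, 5, 8], [2, 4, 6], [7]].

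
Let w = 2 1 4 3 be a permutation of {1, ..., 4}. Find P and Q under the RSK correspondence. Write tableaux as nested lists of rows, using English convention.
P = [[1, 3], [2, 4]], Q = [[1, 3], [2, 4]]

Insert each entry of the permutation into P by Schensted row insertion, recording in Q the position of each new cell.

Insert 2: appended to row 1. P = [[2]].
Insert 1: 1 bumps 2 from row 1; 2 starts row 2. P = [[1], [2]].
Insert 4: appended to row 1. P = [[1, 4], [2]].
Insert 3: 3 bumps 4 from row 1; 4 appends to row 2. P = [[1, 3], [2, 4]].

So P = [[1, 3], [2, 4]], Q = [[1, 3], [2, 4]].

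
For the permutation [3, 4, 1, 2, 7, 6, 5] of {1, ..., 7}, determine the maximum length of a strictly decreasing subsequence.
3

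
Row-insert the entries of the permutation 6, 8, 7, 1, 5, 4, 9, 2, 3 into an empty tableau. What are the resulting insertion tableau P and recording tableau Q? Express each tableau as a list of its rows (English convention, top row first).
P = [[1, 2, 3], [4, 7, 9], [5], [6], [8]], Q = [[1, 2, 7], [3, 5, 9], [4], [6], [8]]

Insert each entry of the permutation into P by Schensted row insertion, recording in Q the position of each new cell.

Insert 6: appended to row 1. P = [[6]], Q = [[1]].
Insert 8: appended to row 1. P = [[6, 8]], Q = [[1, 2]].
Insert 7: 7 bumps 8 from row 1; 8 starts row 2. P = [[6, 7], [8]], Q = [[1, 2], [3]].
Insert 1: 1 bumps 6 from row 1; 6 bumps 8 from row 2; 8 starts row 3. P = [[1, 7], [6], [8]], Q = [[1, 2], [3], [4]].
Insert 5: 5 bumps 7 from row 1; 7 appends to row 2. P = [[1, 5], [6, 7], [8]], Q = [[1, 2], [3, 5], [4]].
Insert 4: 4 bumps 5 from row 1; 5 bumps 6 from row 2; 6 bumps 8 from row 3; 8 starts row 4. P = [[1, 4], [5, 7], [6], [8]], Q = [[1, 2], [3, 5], [4], [6]].
Insert 9: appended to row 1. P = [[1, 4, 9], [5, 7], [6], [8]], Q = [[1, 2, 7], [3, 5], [4], [6]].
Insert 2: 2 bumps 4 from row 1; 4 bumps 5 from row 2; 5 bumps 6 from row 3; 6 bumps 8 from row 4; 8 starts row 5. P = [[1, 2, 9], [4, 7], [5], [6], [8]], Q = [[1, 2, 7], [3, 5], [4], [6], [8]].
Insert 3: 3 bumps 9 from row 1; 9 appends to row 2. P = [[1, 2, 3], [4, 7, 9], [5], [6], [8]], Q = [[1, 2, 7], [3, 5, 9], [4], [6], [8]].

So P = [[1, 2, 3], [4, 7, 9], [5], [6], [8]], Q = [[1, 2, 7], [3, 5, 9], [4], [6], [8]].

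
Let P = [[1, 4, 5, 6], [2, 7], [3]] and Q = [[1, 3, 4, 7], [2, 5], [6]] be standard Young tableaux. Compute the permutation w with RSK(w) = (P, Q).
Reverse the RSK construction: for i from n down to 1, find the cell of Q containing i, remove the entry at that cell from P, and reverse-bump it up through P; the value ejected from row 1 is w(i).

Step i=7: Q has 7 at row 1, column 4; remove that cell from P, ejecting 6. So w(7) = 6. P is now [[1, 4, 5], [2, 7], [3]].
Step i=6: Q has 6 at row 3, column 1; remove 3 from row 3 of P and reverse-bump: 3 enters row 2 and ejects 2; 2 enters row 1 and ejects 1. So w(6) = 1. P is now [[2, 4, 5], [3, 7]].
Step i=5: Q has 5 at row 2, column 2; remove 7 from row 2 of P and reverse-bump: 7 enters row 1 and ejects 5. So w(5) = 5. P is now [[2, 4, 7], [3]].
Step i=4: Q has 4 at row 1, column 3; remove that cell from P, ejecting 7. So w(4) = 7. P is now [[2, 4], [3]].
Step i=3: Q has 3 at row 1, column 2; remove that cell from P, ejecting 4. So w(3) = 4. P is now [[2], [3]].
Step i=2: Q has 2 at row 2, column 1; remove 3 from row 2 of P and reverse-bump: 3 enters row 1 and ejects 2. So w(2) = 2. P is now [[3]].
Step i=1: Q has 1 at row 1, column 1; remove that cell from P, ejecting 3. So w(1) = 3. P is now [].

So w = 3 2 4 7 5 1 6.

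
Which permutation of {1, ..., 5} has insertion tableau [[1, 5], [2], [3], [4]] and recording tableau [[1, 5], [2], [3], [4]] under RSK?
Reverse RSK: for i = n, n-1, ..., 1, locate i in Q, remove the corresponding corner cell from P, and reverse-bump its entry up through P; the value ejected from row 1 is w(i).

So w = 4 3 2 1 5.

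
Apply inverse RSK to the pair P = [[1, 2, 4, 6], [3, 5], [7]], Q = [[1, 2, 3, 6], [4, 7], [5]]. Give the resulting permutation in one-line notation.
Reverse the RSK construction: for i from n down to 1, find the cell of Q containing i, remove the entry at that cell from P, and reverse-bump it up through P; the value ejected from row 1 is w(i).

Step i=7: Q has 7 at row 2, column 2; remove 5 from row 2 of P and reverse-bump: 5 enters row 1 and ejects 4. So w(7) = 4. P is now [[1, 2, 5, 6], [3], [7]].
Step i=6: Q has 6 at row 1, column 4; remove that cell from P, ejecting 6. So w(6) = 6. P is now [[1, 2, 5], [3], [7]].
Step i=5: Q has 5 at row 3, column 1; remove 7 from row 3 of P and reverse-bump: 7 enters row 2 and ejects 3; 3 enters row 1 and ejects 2. So w(5) = 2. P is now [[1, 3, 5], [7]].
Step i=4: Q has 4 at row 2, column 1; remove 7 from row 2 of P and reverse-bump: 7 enters row 1 and ejects 5. So w(4) = 5. P is now [[1, 3, 7]].
Step i=3: Q has 3 at row 1, column 3; remove that cell from P, ejecting 7. So w(3) = 7. P is now [[1, 3]].
Step i=2: Q has 2 at row 1, column 2; remove that cell from P, ejecting 3. So w(2) = 3. P is now [[1]].
Step i=1: Q has 1 at row 1, column 1; remove that cell from P, ejecting 1. So w(1) = 1. P is now [].

So w = 1 3 7 5 2 6 4.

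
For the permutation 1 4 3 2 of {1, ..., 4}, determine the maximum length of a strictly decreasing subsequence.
3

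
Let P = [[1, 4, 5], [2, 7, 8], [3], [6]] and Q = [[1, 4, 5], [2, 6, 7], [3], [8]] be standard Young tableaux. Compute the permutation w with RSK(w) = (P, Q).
6 3 2 7 8 4 5 1

Reverse RSK: for i = n, n-1, ..., 1, locate i in Q, remove the corresponding corner cell from P, and reverse-bump its entry up through P; the value ejected from row 1 is w(i).

So w = 6 3 2 7 8 4 5 1.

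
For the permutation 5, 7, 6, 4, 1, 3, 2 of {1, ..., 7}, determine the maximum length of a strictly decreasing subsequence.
5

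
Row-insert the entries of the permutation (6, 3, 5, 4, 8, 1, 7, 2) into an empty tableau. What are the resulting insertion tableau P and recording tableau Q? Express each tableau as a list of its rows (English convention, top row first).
P = [[1, 2, 7], [3, 4], [5, 8], [6]], Q = [[1, 3, 5], [2, 7], [4, 8], [6]]

Insert each entry of the permutation into P by Schensted row insertion, recording in Q the position of each new cell.

Insert 6: appended to row 1. P = [[6]], Q = [[1]].
Insert 3: 3 bumps 6 from row 1; 6 starts row 2. P = [[3], [6]], Q = [[1], [2]].
Insert 5: appended to row 1. P = [[3, 5], [6]], Q = [[1, 3], [2]].
Insert 4: 4 bumps 5 from row 1; 5 bumps 6 from row 2; 6 starts row 3. P = [[3, 4], [5], [6]], Q = [[1, 3], [2], [4]].
Insert 8: appended to row 1. P = [[3, 4, 8], [5], [6]], Q = [[1, 3, 5], [2], [4]].
Insert 1: 1 bumps 3 from row 1; 3 bumps 5 from row 2; 5 bumps 6 from row 3; 6 starts row 4. P = [[1, 4, 8], [3], [5], [6]], Q = [[1, 3, 5], [2], [4], [6]].
Insert 7: 7 bumps 8 from row 1; 8 appends to row 2. P = [[1, 4, 7], [3, 8], [5], [6]], Q = [[1, 3, 5], [2, 7], [4], [6]].
Insert 2: 2 bumps 4 from row 1; 4 bumps 8 from row 2; 8 appends to row 3. P = [[1, 2, 7], [3, 4], [5, 8], [6]], Q = [[1, 3, 5], [2, 7], [4, 8], [6]].

So P = [[1, 2, 7], [3, 4], [5, 8], [6]], Q = [[1, 3, 5], [2, 7], [4, 8], [6]].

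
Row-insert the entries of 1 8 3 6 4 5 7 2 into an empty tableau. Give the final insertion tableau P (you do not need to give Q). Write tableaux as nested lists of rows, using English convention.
Insert 1: appended to row 1. P = [[1]].
Insert 8: appended to row 1. P = [[1, 8]].
Insert 3: 3 bumps 8 from row 1; 8 starts row 2. P = [[1, 3], [8]].
Insert 6: appended to row 1. P = [[1, 3, 6], [8]].
Insert 4: 4 bumps 6 from row 1; 6 bumps 8 from row 2; 8 starts row 3. P = [[1, 3, 4], [6], [8]].
Insert 5: appended to row 1. P = [[1, 3, 4, 5], [6], [8]].
Insert 7: appended to row 1. P = [[1, 3, 4, 5, 7], [6], [8]].
Insert 2: 2 bumps 3 from row 1; 3 bumps 6 from row 2; 6 bumps 8 from row 3; 8 starts row 4. P = [[1, 2, 4, 5, 7], [3], [6], [8]].

So P = [[1, 2, 4, 5, 7], [3], [6], [8]].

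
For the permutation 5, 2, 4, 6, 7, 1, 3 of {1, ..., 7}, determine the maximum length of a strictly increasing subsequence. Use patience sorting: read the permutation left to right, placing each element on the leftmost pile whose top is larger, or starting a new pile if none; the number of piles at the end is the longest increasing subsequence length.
4

5: new pile. tops = [5]
2: onto pile 1 (replacing 5). tops = [2]
4: new pile. tops = [2, 4]
6: new pile. tops = [2, 4, 6]
7: new pile. tops = [2, 4, 6, 7]
1: onto pile 1 (replacing 2). tops = [1, 4, 6, 7]
3: onto pile 2 (replacing 4). tops = [1, 3, 6, 7]

4 piles, so the longest increasing subsequence has length 4.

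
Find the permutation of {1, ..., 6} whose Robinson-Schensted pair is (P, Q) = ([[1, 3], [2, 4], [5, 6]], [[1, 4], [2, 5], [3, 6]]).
5 2 1 6 4 3

Reverse the RSK construction: for i from n down to 1, find the cell of Q containing i, remove the entry at that cell from P, and reverse-bump it up through P; the value ejected from row 1 is w(i).

Step i=6: Q has 6 at row 3, column 2; remove 6 from row 3 of P and reverse-bump: 6 enters row 2 and ejects 4; 4 enters row 1 and ejects 3. So w(6) = 3. P is now [[1, 4], [2, 6], [5]].
Step i=5: Q has 5 at row 2, column 2; remove 6 from row 2 of P and reverse-bump: 6 enters row 1 and ejects 4. So w(5) = 4. P is now [[1, 6], [2], [5]].
Step i=4: Q has 4 at row 1, column 2; remove that cell from P, ejecting 6. So w(4) = 6. P is now [[1], [2], [5]].
Step i=3: Q has 3 at row 3, column 1; remove 5 from row 3 of P and reverse-bump: 5 enters row 2 and ejects 2; 2 enters row 1 and ejects 1. So w(3) = 1. P is now [[2], [5]].
Step i=2: Q has 2 at row 2, column 1; remove 5 from row 2 of P and reverse-bump: 5 enters row 1 and ejects 2. So w(2) = 2. P is now [[5]].
Step i=1: Q has 1 at row 1, column 1; remove that cell from P, ejecting 5. So w(1) = 5. P is now [].

So w = 5 2 1 6 4 3.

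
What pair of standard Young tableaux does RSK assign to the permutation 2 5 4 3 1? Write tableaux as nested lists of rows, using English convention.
P = [[1, 3], [2], [4], [5]], Q = [[1, 2], [3], [4], [5]]

Insert each entry of the permutation into P by Schensted row insertion, recording in Q the position of each new cell.

Insert 2: appended to row 1. P = [[2]], Q = [[1]].
Insert 5: appended to row 1. P = [[2, 5]], Q = [[1, 2]].
Insert 4: 4 bumps 5 from row 1; 5 starts row 2. P = [[2, 4], [5]], Q = [[1, 2], [3]].
Insert 3: 3 bumps 4 from row 1; 4 bumps 5 from row 2; 5 starts row 3. P = [[2, 3], [4], [5]], Q = [[1, 2], [3], [4]].
Insert 1: 1 bumps 2 from row 1; 2 bumps 4 from row 2; 4 bumps 5 from row 3; 5 starts row 4. P = [[1, 3], [2], [4], [5]], Q = [[1, 2], [3], [4], [5]].

So P = [[1, 3], [2], [4], [5]], Q = [[1, 2], [3], [4], [5]].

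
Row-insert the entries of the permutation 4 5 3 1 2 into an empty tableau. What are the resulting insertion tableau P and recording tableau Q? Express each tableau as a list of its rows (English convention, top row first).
P = [[1, 2], [3, 5], [4]], Q = [[1, 2], [3, 5], [4]]

Insert each entry of the permutation into P by Schensted row insertion, recording in Q the position of each new cell.

After inserting 4: P = [[4]].
After inserting 5: P = [[4, 5]].
After inserting 3: P = [[3, 5], [4]].
After inserting 1: P = [[1, 5], [3], [4]].
After inserting 2: P = [[1, 2], [3, 5], [4]].

So P = [[1, 2], [3, 5], [4]], Q = [[1, 2], [3, 5], [4]].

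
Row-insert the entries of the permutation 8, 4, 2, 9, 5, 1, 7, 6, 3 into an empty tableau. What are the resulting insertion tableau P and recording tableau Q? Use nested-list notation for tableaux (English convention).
Insert each entry of the permutation into P by Schensted row insertion, recording in Q the position of each new cell.

Insert 8: appended to row 1. P = [[8]], Q = [[1]].
Insert 4: 4 bumps 8 from row 1; 8 starts row 2. P = [[4], [8]], Q = [[1], [2]].
Insert 2: 2 bumps 4 from row 1; 4 bumps 8 from row 2; 8 starts row 3. P = [[2], [4], [8]], Q = [[1], [2], [3]].
Insert 9: appended to row 1. P = [[2, 9], [4], [8]], Q = [[1, 4], [2], [3]].
Insert 5: 5 bumps 9 from row 1; 9 appends to row 2. P = [[2, 5], [4, 9], [8]], Q = [[1, 4], [2, 5], [3]].
Insert 1: 1 bumps 2 from row 1; 2 bumps 4 from row 2; 4 bumps 8 from row 3; 8 starts row 4. P = [[1, 5], [2, 9], [4], [8]], Q = [[1, 4], [2, 5], [3], [6]].
Insert 7: appended to row 1. P = [[1, 5, 7], [2, 9], [4], [8]], Q = [[1, 4, 7], [2, 5], [3], [6]].
Insert 6: 6 bumps 7 from row 1; 7 bumps 9 from row 2; 9 appends to row 3. P = [[1, 5, 6], [2, 7], [4, 9], [8]], Q = [[1, 4, 7], [2, 5], [3, 8], [6]].
Insert 3: 3 bumps 5 from row 1; 5 bumps 7 from row 2; 7 bumps 9 from row 3; 9 appends to row 4. P = [[1, 3, 6], [2, 5], [4, 7], [8, 9]], Q = [[1, 4, 7], [2, 5], [3, 8], [6, 9]].

So P = [[1, 3, 6], [2, 5], [4, 7], [8, 9]], Q = [[1, 4, 7], [2, 5], [3, 8], [6, 9]].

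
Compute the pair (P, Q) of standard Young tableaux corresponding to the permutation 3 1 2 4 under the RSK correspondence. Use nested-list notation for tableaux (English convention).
P = [[1, 2, 4], [3]], Q = [[1, 3, 4], [2]]

Insert each entry of the permutation into P by Schensted row insertion, recording in Q the position of each new cell.

Insert 3: appended to row 1. P = [[3]].
Insert 1: 1 bumps 3 from row 1; 3 starts row 2. P = [[1], [3]].
Insert 2: appended to row 1. P = [[1, 2], [3]].
Insert 4: appended to row 1. P = [[1, 2, 4], [3]].

So P = [[1, 2, 4], [3]], Q = [[1, 3, 4], [2]].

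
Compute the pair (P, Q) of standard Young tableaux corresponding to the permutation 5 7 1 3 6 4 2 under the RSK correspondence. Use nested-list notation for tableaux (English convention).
P = [[1, 2, 4], [3, 6], [5], [7]], Q = [[1, 2, 5], [3, 4], [6], [7]]

Insert each entry of the permutation into P by Schensted row insertion, recording in Q the position of each new cell.

Insert 5: appended to row 1. P = [[5]].
Insert 7: appended to row 1. P = [[5, 7]].
Insert 1: 1 bumps 5 from row 1; 5 starts row 2. P = [[1, 7], [5]].
Insert 3: 3 bumps 7 from row 1; 7 appends to row 2. P = [[1, 3], [5, 7]].
Insert 6: appended to row 1. P = [[1, 3, 6], [5, 7]].
Insert 4: 4 bumps 6 from row 1; 6 bumps 7 from row 2; 7 starts row 3. P = [[1, 3, 4], [5, 6], [7]].
Insert 2: 2 bumps 3 from row 1; 3 bumps 5 from row 2; 5 bumps 7 from row 3; 7 starts row 4. P = [[1, 2, 4], [3, 6], [5], [7]].

So P = [[1, 2, 4], [3, 6], [5], [7]], Q = [[1, 2, 5], [3, 4], [6], [7]].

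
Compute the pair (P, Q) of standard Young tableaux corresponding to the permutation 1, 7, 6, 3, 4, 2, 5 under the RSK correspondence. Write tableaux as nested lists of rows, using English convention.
Insert each entry of the permutation into P by Schensted row insertion, recording in Q the position of each new cell.

Insert 1: appended to row 1. P = [[1]], Q = [[1]].
Insert 7: appended to row 1. P = [[1, 7]], Q = [[1, 2]].
Insert 6: 6 bumps 7 from row 1; 7 starts row 2. P = [[1, 6], [7]], Q = [[1, 2], [3]].
Insert 3: 3 bumps 6 from row 1; 6 bumps 7 from row 2; 7 starts row 3. P = [[1, 3], [6], [7]], Q = [[1, 2], [3], [4]].
Insert 4: appended to row 1. P = [[1, 3, 4], [6], [7]], Q = [[1, 2, 5], [3], [4]].
Insert 2: 2 bumps 3 from row 1; 3 bumps 6 from row 2; 6 bumps 7 from row 3; 7 starts row 4. P = [[1, 2, 4], [3], [6], [7]], Q = [[1, 2, 5], [3], [4], [6]].
Insert 5: appended to row 1. P = [[1, 2, 4, 5], [3], [6], [7]], Q = [[1, 2, 5, 7], [3], [4], [6]].

So P = [[1, 2, 4, 5], [3], [6], [7]], Q = [[1, 2, 5, 7], [3], [4], [6]].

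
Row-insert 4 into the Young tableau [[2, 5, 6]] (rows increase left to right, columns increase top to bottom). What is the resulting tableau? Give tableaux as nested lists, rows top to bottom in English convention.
In row 1, 4 replaces 5 (the leftmost entry greater than 4); 5 is bumped to row 2. 5 starts a new row 2. The new tableau is [[2, 4, 6], [5]].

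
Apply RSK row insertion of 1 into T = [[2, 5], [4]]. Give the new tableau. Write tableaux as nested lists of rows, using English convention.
[[1, 5], [2], [4]]

In row 1, 1 replaces 2 (the leftmost entry greater than 1); 2 is bumped to row 2. In row 2, 2 replaces 4 (the leftmost entry greater than 2); 4 is bumped to row 3. 4 starts a new row 3. The new tableau is [[1, 5], [2], [4]].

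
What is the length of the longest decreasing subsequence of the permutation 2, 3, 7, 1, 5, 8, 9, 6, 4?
3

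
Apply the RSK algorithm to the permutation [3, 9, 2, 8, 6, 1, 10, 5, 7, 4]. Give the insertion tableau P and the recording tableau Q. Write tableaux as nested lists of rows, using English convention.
P = [[1, 4, 7], [2, 5, 10], [3, 6], [8], [9]], Q = [[1, 2, 7], [3, 4, 9], [5, 8], [6], [10]]

Insert each entry of the permutation into P by Schensted row insertion, recording in Q the position of each new cell.

Insert 3: appended to row 1. P = [[3]], Q = [[1]].
Insert 9: appended to row 1. P = [[3, 9]], Q = [[1, 2]].
Insert 2: 2 bumps 3 from row 1; 3 starts row 2. P = [[2, 9], [3]], Q = [[1, 2], [3]].
Insert 8: 8 bumps 9 from row 1; 9 appends to row 2. P = [[2, 8], [3, 9]], Q = [[1, 2], [3, 4]].
Insert 6: 6 bumps 8 from row 1; 8 bumps 9 from row 2; 9 starts row 3. P = [[2, 6], [3, 8], [9]], Q = [[1, 2], [3, 4], [5]].
Insert 1: 1 bumps 2 from row 1; 2 bumps 3 from row 2; 3 bumps 9 from row 3; 9 starts row 4. P = [[1, 6], [2, 8], [3], [9]], Q = [[1, 2], [3, 4], [5], [6]].
Insert 10: appended to row 1. P = [[1, 6, 10], [2, 8], [3], [9]], Q = [[1, 2, 7], [3, 4], [5], [6]].
Insert 5: 5 bumps 6 from row 1; 6 bumps 8 from row 2; 8 appends to row 3. P = [[1, 5, 10], [2, 6], [3, 8], [9]], Q = [[1, 2, 7], [3, 4], [5, 8], [6]].
Insert 7: 7 bumps 10 from row 1; 10 appends to row 2. P = [[1, 5, 7], [2, 6, 10], [3, 8], [9]], Q = [[1, 2, 7], [3, 4, 9], [5, 8], [6]].
Insert 4: 4 bumps 5 from row 1; 5 bumps 6 from row 2; 6 bumps 8 from row 3; 8 bumps 9 from row 4; 9 starts row 5. P = [[1, 4, 7], [2, 5, 10], [3, 6], [8], [9]], Q = [[1, 2, 7], [3, 4, 9], [5, 8], [6], [10]].

So P = [[1, 4, 7], [2, 5, 10], [3, 6], [8], [9]], Q = [[1, 2, 7], [3, 4, 9], [5, 8], [6], [10]].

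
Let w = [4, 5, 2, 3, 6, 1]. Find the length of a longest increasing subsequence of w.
3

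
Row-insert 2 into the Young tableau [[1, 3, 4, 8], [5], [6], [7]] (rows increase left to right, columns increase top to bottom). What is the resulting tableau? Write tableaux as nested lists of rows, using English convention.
In row 1, 2 replaces 3 (the leftmost entry greater than 2); 3 is bumped to row 2. In row 2, 3 replaces 5 (the leftmost entry greater than 3); 5 is bumped to row 3. In row 3, 5 replaces 6 (the leftmost entry greater than 5); 6 is bumped to row 4. In row 4, 6 replaces 7 (the leftmost entry greater than 6); 7 is bumped to row 5. 7 starts a new row 5. The new tableau is [[1, 2, 4, 8], [3], [5], [6], [7]].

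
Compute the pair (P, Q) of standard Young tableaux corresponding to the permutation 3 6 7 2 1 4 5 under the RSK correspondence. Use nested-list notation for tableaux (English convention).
P = [[1, 4, 5], [2, 6, 7], [3]], Q = [[1, 2, 3], [4, 6, 7], [5]]

Insert each entry of the permutation into P by Schensted row insertion, recording in Q the position of each new cell.

Insert 3: appended to row 1. P = [[3]].
Insert 6: appended to row 1. P = [[3, 6]].
Insert 7: appended to row 1. P = [[3, 6, 7]].
Insert 2: 2 bumps 3 from row 1; 3 starts row 2. P = [[2, 6, 7], [3]].
Insert 1: 1 bumps 2 from row 1; 2 bumps 3 from row 2; 3 starts row 3. P = [[1, 6, 7], [2], [3]].
Insert 4: 4 bumps 6 from row 1; 6 appends to row 2. P = [[1, 4, 7], [2, 6], [3]].
Insert 5: 5 bumps 7 from row 1; 7 appends to row 2. P = [[1, 4, 5], [2, 6, 7], [3]].

So P = [[1, 4, 5], [2, 6, 7], [3]], Q = [[1, 2, 3], [4, 6, 7], [5]].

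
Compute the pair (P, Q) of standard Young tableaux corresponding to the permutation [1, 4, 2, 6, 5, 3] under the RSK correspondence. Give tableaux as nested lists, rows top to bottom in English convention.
Insert each entry of the permutation into P by Schensted row insertion, recording in Q the position of each new cell.

Insert 1: appended to row 1. P = [[1]].
Insert 4: appended to row 1. P = [[1, 4]].
Insert 2: 2 bumps 4 from row 1; 4 starts row 2. P = [[1, 2], [4]].
Insert 6: appended to row 1. P = [[1, 2, 6], [4]].
Insert 5: 5 bumps 6 from row 1; 6 appends to row 2. P = [[1, 2, 5], [4, 6]].
Insert 3: 3 bumps 5 from row 1; 5 bumps 6 from row 2; 6 starts row 3. P = [[1, 2, 3], [4, 5], [6]].

So P = [[1, 2, 3], [4, 5], [6]], Q = [[1, 2, 4], [3, 5], [6]].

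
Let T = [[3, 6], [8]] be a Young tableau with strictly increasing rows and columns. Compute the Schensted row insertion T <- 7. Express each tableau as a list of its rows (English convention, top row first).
7 is larger than every entry of row 1, so it is appended to row 1. The new tableau is [[3, 6, 7], [8]].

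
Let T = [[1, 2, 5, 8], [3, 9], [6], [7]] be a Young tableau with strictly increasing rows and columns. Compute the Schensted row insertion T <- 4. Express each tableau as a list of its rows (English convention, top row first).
[[1, 2, 4, 8], [3, 5], [6, 9], [7]]

In row 1, 4 replaces 5 (the leftmost entry greater than 4); 5 is bumped to row 2. In row 2, 5 replaces 9 (the leftmost entry greater than 5); 9 is bumped to row 3. 9 is appended to row 3. The new tableau is [[1, 2, 4, 8], [3, 5], [6, 9], [7]].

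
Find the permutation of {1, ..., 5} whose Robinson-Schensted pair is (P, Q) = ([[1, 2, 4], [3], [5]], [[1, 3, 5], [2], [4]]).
Reverse the RSK construction: for i from n down to 1, find the cell of Q containing i, remove the entry at that cell from P, and reverse-bump it up through P; the value ejected from row 1 is w(i).

Step i=5: Q has 5 at row 1, column 3; remove that cell from P, ejecting 4. So w(5) = 4. P is now [[1, 2], [3], [5]].
Step i=4: Q has 4 at row 3, column 1; remove 5 from row 3 of P and reverse-bump: 5 enters row 2 and ejects 3; 3 enters row 1 and ejects 2. So w(4) = 2. P is now [[1, 3], [5]].
Step i=3: Q has 3 at row 1, column 2; remove that cell from P, ejecting 3. So w(3) = 3. P is now [[1], [5]].
Step i=2: Q has 2 at row 2, column 1; remove 5 from row 2 of P and reverse-bump: 5 enters row 1 and ejects 1. So w(2) = 1. P is now [[5]].
Step i=1: Q has 1 at row 1, column 1; remove that cell from P, ejecting 5. So w(1) = 5. P is now [].

So w = 5 1 3 2 4.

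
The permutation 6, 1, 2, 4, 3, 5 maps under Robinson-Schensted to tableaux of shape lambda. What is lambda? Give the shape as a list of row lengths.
Row-insert each entry into an empty tableau.

After inserting 6: P = [[6]].
After inserting 1: P = [[1], [6]].
After inserting 2: P = [[1, 2], [6]].
After inserting 4: P = [[1, 2, 4], [6]].
After inserting 3: P = [[1, 2, 3], [4], [6]].
After inserting 5: P = [[1, 2, 3, 5], [4], [6]].

The final insertion tableau P = [[1, 2, 3, 5], [4], [6]] has shape [4, 1, 1].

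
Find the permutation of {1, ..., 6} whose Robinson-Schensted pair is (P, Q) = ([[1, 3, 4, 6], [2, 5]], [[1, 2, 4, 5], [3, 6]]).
2 3 1 5 6 4

Reverse the RSK construction: for i from n down to 1, find the cell of Q containing i, remove the entry at that cell from P, and reverse-bump it up through P; the value ejected from row 1 is w(i).

Step i=6: Q has 6 at row 2, column 2; remove 5 from row 2 of P and reverse-bump: 5 enters row 1 and ejects 4. So w(6) = 4. P is now [[1, 3, 5, 6], [2]].
Step i=5: Q has 5 at row 1, column 4; remove that cell from P, ejecting 6. So w(5) = 6. P is now [[1, 3, 5], [2]].
Step i=4: Q has 4 at row 1, column 3; remove that cell from P, ejecting 5. So w(4) = 5. P is now [[1, 3], [2]].
Step i=3: Q has 3 at row 2, column 1; remove 2 from row 2 of P and reverse-bump: 2 enters row 1 and ejects 1. So w(3) = 1. P is now [[2, 3]].
Step i=2: Q has 2 at row 1, column 2; remove that cell from P, ejecting 3. So w(2) = 3. P is now [[2]].
Step i=1: Q has 1 at row 1, column 1; remove that cell from P, ejecting 2. So w(1) = 2. P is now [].

So w = 2 3 1 5 6 4.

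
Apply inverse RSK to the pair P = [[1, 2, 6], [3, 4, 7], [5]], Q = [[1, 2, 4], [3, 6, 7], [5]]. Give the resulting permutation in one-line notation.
Reverse RSK: for i = n, n-1, ..., 1, locate i in Q, remove the corresponding corner cell from P, and reverse-bump its entry up through P; the value ejected from row 1 is w(i).

So w = 3 5 4 7 1 2 6.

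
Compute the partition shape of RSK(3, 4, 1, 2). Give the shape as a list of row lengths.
Row-insert each entry into an empty tableau.

After inserting 3: P = [[3]].
After inserting 4: P = [[3, 4]].
After inserting 1: P = [[1, 4], [3]].
After inserting 2: P = [[1, 2], [3, 4]].

The final insertion tableau P = [[1, 2], [3, 4]] has shape [2, 2].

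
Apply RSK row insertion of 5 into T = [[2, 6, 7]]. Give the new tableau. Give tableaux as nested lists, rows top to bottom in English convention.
In row 1, 5 replaces 6 (the leftmost entry greater than 5); 6 is bumped to row 2. 6 starts a new row 2. The new tableau is [[2, 5, 7], [6]].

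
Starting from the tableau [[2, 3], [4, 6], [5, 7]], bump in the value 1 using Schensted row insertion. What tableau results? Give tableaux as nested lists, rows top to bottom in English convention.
In row 1, 1 replaces 2 (the leftmost entry greater than 1); 2 is bumped to row 2. In row 2, 2 replaces 4 (the leftmost entry greater than 2); 4 is bumped to row 3. In row 3, 4 replaces 5 (the leftmost entry greater than 4); 5 is bumped to row 4. 5 starts a new row 4. The new tableau is [[1, 3], [2, 6], [4, 7], [5]].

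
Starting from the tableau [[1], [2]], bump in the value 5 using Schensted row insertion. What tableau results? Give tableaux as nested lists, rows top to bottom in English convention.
[[1, 5], [2]]

5 is larger than every entry of row 1, so it is appended to row 1. The new tableau is [[1, 5], [2]].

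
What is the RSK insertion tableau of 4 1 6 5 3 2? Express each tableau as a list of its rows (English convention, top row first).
P = [[1, 2], [3, 5], [4], [6]]

After inserting 4: P = [[4]].
After inserting 1: P = [[1], [4]].
After inserting 6: P = [[1, 6], [4]].
After inserting 5: P = [[1, 5], [4, 6]].
After inserting 3: P = [[1, 3], [4, 5], [6]].
After inserting 2: P = [[1, 2], [3, 5], [4], [6]].

So P = [[1, 2], [3, 5], [4], [6]].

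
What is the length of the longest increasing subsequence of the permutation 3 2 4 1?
2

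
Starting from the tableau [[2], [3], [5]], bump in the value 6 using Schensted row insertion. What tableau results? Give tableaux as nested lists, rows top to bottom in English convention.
6 is larger than every entry of row 1, so it is appended to row 1. The new tableau is [[2, 6], [3], [5]].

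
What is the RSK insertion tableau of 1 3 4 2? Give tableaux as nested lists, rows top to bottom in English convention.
P = [[1, 2, 4], [3]]

Insert 1: appended to row 1. P = [[1]].
Insert 3: appended to row 1. P = [[1, 3]].
Insert 4: appended to row 1. P = [[1, 3, 4]].
Insert 2: 2 bumps 3 from row 1; 3 starts row 2. P = [[1, 2, 4], [3]].

So P = [[1, 2, 4], [3]].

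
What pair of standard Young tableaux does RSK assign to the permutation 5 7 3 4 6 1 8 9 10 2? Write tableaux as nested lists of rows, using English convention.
P = [[1, 2, 6, 8, 9, 10], [3, 4], [5, 7]], Q = [[1, 2, 5, 7, 8, 9], [3, 4], [6, 10]]

Insert each entry of the permutation into P by Schensted row insertion, recording in Q the position of each new cell.

Insert 5: appended to row 1. P = [[5]], Q = [[1]].
Insert 7: appended to row 1. P = [[5, 7]], Q = [[1, 2]].
Insert 3: 3 bumps 5 from row 1; 5 starts row 2. P = [[3, 7], [5]], Q = [[1, 2], [3]].
Insert 4: 4 bumps 7 from row 1; 7 appends to row 2. P = [[3, 4], [5, 7]], Q = [[1, 2], [3, 4]].
Insert 6: appended to row 1. P = [[3, 4, 6], [5, 7]], Q = [[1, 2, 5], [3, 4]].
Insert 1: 1 bumps 3 from row 1; 3 bumps 5 from row 2; 5 starts row 3. P = [[1, 4, 6], [3, 7], [5]], Q = [[1, 2, 5], [3, 4], [6]].
Insert 8: appended to row 1. P = [[1, 4, 6, 8], [3, 7], [5]], Q = [[1, 2, 5, 7], [3, 4], [6]].
Insert 9: appended to row 1. P = [[1, 4, 6, 8, 9], [3, 7], [5]], Q = [[1, 2, 5, 7, 8], [3, 4], [6]].
Insert 10: appended to row 1. P = [[1, 4, 6, 8, 9, 10], [3, 7], [5]], Q = [[1, 2, 5, 7, 8, 9], [3, 4], [6]].
Insert 2: 2 bumps 4 from row 1; 4 bumps 7 from row 2; 7 appends to row 3. P = [[1, 2, 6, 8, 9, 10], [3, 4], [5, 7]], Q = [[1, 2, 5, 7, 8, 9], [3, 4], [6, 10]].

So P = [[1, 2, 6, 8, 9, 10], [3, 4], [5, 7]], Q = [[1, 2, 5, 7, 8, 9], [3, 4], [6, 10]].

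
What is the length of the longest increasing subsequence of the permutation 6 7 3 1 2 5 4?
3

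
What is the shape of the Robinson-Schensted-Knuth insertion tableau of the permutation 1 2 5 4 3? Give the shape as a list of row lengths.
[3, 1, 1]

Row-insert each entry into an empty tableau.

After inserting 1: P = [[1]].
After inserting 2: P = [[1, 2]].
After inserting 5: P = [[1, 2, 5]].
After inserting 4: P = [[1, 2, 4], [5]].
After inserting 3: P = [[1, 2, 3], [4], [5]].

The final insertion tableau P = [[1, 2, 3], [4], [5]] has shape [3, 1, 1].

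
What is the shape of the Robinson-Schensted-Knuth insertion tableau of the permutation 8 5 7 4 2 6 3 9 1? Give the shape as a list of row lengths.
RSK row insertion gives P = [[1, 3, 9], [2, 6], [4, 7], [5], [8]], which has shape [3, 2, 2, 1, 1].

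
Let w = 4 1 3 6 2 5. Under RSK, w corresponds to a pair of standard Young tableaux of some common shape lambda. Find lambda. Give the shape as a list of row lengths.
RSK row insertion gives P = [[1, 2, 5], [3, 6], [4]], which has shape [3, 2, 1].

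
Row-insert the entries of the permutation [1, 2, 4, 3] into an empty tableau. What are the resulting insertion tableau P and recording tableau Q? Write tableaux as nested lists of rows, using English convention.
Insert each entry of the permutation into P by Schensted row insertion, recording in Q the position of each new cell.

After inserting 1: P = [[1]].
After inserting 2: P = [[1, 2]].
After inserting 4: P = [[1, 2, 4]].
After inserting 3: P = [[1, 2, 3], [4]].

So P = [[1, 2, 3], [4]], Q = [[1, 2, 3], [4]].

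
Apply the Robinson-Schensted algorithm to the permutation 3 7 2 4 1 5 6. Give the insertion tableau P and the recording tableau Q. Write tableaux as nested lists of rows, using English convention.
Insert each entry of the permutation into P by Schensted row insertion, recording in Q the position of each new cell.

Insert 3: appended to row 1. P = [[3]].
Insert 7: appended to row 1. P = [[3, 7]].
Insert 2: 2 bumps 3 from row 1; 3 starts row 2. P = [[2, 7], [3]].
Insert 4: 4 bumps 7 from row 1; 7 appends to row 2. P = [[2, 4], [3, 7]].
Insert 1: 1 bumps 2 from row 1; 2 bumps 3 from row 2; 3 starts row 3. P = [[1, 4], [2, 7], [3]].
Insert 5: appended to row 1. P = [[1, 4, 5], [2, 7], [3]].
Insert 6: appended to row 1. P = [[1, 4, 5, 6], [2, 7], [3]].

So P = [[1, 4, 5, 6], [2, 7], [3]], Q = [[1, 2, 6, 7], [3, 4], [5]].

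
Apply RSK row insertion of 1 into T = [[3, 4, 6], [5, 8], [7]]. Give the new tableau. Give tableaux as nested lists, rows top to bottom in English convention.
[[1, 4, 6], [3, 8], [5], [7]]

In row 1, 1 replaces 3 (the leftmost entry greater than 1); 3 is bumped to row 2. In row 2, 3 replaces 5 (the leftmost entry greater than 3); 5 is bumped to row 3. In row 3, 5 replaces 7 (the leftmost entry greater than 5); 7 is bumped to row 4. 7 starts a new row 4. The new tableau is [[1, 4, 6], [3, 8], [5], [7]].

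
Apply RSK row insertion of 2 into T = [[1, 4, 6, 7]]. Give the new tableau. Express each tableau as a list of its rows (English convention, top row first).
[[1, 2, 6, 7], [4]]

In row 1, 2 replaces 4 (the leftmost entry greater than 2); 4 is bumped to row 2. 4 starts a new row 2. The new tableau is [[1, 2, 6, 7], [4]].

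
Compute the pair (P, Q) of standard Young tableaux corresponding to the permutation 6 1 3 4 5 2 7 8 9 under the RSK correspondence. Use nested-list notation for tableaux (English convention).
Insert each entry of the permutation into P by Schensted row insertion, recording in Q the position of each new cell.

After inserting 6: P = [[6]].
After inserting 1: P = [[1], [6]].
After inserting 3: P = [[1, 3], [6]].
After inserting 4: P = [[1, 3, 4], [6]].
After inserting 5: P = [[1, 3, 4, 5], [6]].
After inserting 2: P = [[1, 2, 4, 5], [3], [6]].
After inserting 7: P = [[1, 2, 4, 5, 7], [3], [6]].
After inserting 8: P = [[1, 2, 4, 5, 7, 8], [3], [6]].
After inserting 9: P = [[1, 2, 4, 5, 7, 8, 9], [3], [6]].

So P = [[1, 2, 4, 5, 7, 8, 9], [3], [6]], Q = [[1, 3, 4, 5, 7, 8, 9], [2], [6]].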